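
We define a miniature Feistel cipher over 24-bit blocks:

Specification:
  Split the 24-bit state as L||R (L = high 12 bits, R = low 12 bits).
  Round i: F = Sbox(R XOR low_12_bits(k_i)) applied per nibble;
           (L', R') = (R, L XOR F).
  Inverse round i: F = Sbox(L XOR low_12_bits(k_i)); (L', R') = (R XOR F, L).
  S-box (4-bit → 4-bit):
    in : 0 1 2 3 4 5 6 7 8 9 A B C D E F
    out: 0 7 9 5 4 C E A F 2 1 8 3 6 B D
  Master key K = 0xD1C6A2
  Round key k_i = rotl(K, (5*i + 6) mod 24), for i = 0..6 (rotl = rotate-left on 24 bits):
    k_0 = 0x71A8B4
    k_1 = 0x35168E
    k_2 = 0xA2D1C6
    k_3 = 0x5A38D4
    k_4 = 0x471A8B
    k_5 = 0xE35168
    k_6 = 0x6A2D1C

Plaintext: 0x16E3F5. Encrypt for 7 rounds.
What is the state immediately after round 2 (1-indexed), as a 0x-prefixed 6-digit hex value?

s_0 = plaintext = 0x16E3F5
s_1 = Round(s_0, k_0) = 0x3F5929
s_2 = Round(s_1, k_1) = 0x929EEF
s_3 = Round(s_2, k_2) = 0xEEF4BB
s_4 = Round(s_3, k_3) = 0x4BBD02
s_5 = Round(s_4, k_4) = 0xD02E49
s_6 = Round(s_5, k_5) = 0xE49095
s_7 = Round(s_6, k_6) = 0x0958BB

0x929EEF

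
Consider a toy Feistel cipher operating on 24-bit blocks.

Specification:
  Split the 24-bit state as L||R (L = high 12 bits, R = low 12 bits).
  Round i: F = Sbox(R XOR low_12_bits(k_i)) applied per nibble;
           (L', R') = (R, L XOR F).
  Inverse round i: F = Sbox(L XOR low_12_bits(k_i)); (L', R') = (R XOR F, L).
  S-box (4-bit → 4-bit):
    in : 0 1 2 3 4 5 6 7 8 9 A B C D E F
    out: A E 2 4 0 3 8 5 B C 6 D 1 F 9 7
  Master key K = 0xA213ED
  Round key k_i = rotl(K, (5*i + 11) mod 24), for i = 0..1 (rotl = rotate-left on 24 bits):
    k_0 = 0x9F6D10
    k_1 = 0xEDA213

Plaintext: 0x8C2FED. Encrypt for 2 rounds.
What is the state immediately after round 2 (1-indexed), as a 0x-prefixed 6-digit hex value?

s_0 = plaintext = 0x8C2FED
s_1 = Round(s_0, k_0) = 0xFEDABD
s_2 = Round(s_1, k_1) = 0xABD484

0xABD484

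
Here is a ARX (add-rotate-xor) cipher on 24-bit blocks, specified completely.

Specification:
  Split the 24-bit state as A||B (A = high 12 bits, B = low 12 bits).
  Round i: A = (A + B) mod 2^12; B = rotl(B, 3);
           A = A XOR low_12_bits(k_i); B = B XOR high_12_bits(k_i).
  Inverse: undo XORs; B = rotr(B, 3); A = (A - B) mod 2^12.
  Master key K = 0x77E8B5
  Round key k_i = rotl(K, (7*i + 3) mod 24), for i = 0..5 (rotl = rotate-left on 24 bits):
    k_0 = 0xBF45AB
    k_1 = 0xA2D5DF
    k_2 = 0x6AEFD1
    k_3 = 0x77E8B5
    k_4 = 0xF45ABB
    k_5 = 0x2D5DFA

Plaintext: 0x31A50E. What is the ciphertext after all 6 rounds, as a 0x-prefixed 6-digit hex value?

0x7AADAE

s_0 = plaintext = 0x31A50E
s_1 = Round(s_0, k_0) = 0xD83386
s_2 = Round(s_1, k_1) = 0x4D661C
s_3 = Round(s_2, k_2) = 0x52364D
s_4 = Round(s_3, k_3) = 0x3C5515
s_5 = Round(s_4, k_4) = 0x2617EF
s_6 = Round(s_5, k_5) = 0x7AADAE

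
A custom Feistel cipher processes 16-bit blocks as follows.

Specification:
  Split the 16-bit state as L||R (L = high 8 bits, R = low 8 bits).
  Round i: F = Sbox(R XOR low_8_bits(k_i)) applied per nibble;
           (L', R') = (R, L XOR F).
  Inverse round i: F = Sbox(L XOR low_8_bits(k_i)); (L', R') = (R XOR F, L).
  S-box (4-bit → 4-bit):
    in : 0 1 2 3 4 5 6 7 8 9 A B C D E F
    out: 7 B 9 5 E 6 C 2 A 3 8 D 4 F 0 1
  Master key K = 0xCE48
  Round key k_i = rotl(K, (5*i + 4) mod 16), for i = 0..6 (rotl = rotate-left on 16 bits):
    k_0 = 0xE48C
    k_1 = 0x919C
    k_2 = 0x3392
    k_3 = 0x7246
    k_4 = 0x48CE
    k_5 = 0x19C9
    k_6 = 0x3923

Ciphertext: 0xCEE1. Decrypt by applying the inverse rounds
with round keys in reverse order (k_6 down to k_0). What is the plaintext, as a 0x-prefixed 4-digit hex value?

s_0 = ciphertext = 0xCEE1
s_1 = InvRound(s_0, k_6) = 0xEECE
s_2 = InvRound(s_1, k_5) = 0x5CEE
s_3 = InvRound(s_2, k_4) = 0xD75C
s_4 = InvRound(s_3, k_3) = 0x67D7
s_5 = InvRound(s_4, k_2) = 0xC167
s_6 = InvRound(s_5, k_1) = 0x08C1
s_7 = InvRound(s_6, k_0) = 0x6F08

0x6F08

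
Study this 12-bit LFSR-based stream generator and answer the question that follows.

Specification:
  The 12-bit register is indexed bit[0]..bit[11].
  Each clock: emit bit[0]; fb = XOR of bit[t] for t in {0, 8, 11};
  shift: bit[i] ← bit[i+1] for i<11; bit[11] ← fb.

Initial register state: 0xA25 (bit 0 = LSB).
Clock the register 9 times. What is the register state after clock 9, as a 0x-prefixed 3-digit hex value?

0xBD5

reg_0 = 0xA25
clock 1: out=1, reg = 0x512
clock 2: out=0, reg = 0xA89
clock 3: out=1, reg = 0x544
clock 4: out=0, reg = 0xAA2
clock 5: out=0, reg = 0xD51
clock 6: out=1, reg = 0xEA8
clock 7: out=0, reg = 0xF54
clock 8: out=0, reg = 0x7AA
clock 9: out=0, reg = 0xBD5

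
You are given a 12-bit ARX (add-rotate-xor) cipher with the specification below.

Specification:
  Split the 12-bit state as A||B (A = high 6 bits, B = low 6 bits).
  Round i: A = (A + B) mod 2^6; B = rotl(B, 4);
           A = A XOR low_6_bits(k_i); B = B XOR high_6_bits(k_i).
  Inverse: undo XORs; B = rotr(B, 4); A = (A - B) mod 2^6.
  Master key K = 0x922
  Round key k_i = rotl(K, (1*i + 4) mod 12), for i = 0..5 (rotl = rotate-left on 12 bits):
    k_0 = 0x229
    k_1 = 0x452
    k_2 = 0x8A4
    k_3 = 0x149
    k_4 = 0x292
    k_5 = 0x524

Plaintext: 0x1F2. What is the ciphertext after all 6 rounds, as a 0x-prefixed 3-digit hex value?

0xF86

s_0 = plaintext = 0x1F2
s_1 = Round(s_0, k_0) = 0x424
s_2 = Round(s_1, k_1) = 0x998
s_3 = Round(s_2, k_2) = 0x6A4
s_4 = Round(s_3, k_3) = 0xDCC
s_5 = Round(s_4, k_4) = 0x449
s_6 = Round(s_5, k_5) = 0xF86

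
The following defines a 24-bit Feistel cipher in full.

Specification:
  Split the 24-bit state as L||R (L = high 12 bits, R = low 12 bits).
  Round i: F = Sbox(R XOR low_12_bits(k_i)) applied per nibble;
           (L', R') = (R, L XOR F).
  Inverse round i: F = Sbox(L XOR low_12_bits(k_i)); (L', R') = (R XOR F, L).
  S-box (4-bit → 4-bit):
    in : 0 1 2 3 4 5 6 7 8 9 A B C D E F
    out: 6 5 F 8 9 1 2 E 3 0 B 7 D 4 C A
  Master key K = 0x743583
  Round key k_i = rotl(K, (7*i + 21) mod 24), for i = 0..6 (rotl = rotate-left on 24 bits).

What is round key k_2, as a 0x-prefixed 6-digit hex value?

0xAC1BA1

K = 0x743583
k_0 = rotl(K, (7*0+21) mod 24) = rotl(K, 21) = 0x6E86B0
k_1 = rotl(K, (7*1+21) mod 24) = rotl(K, 4) = 0x435837
k_2 = rotl(K, (7*2+21) mod 24) = rotl(K, 11) = 0xAC1BA1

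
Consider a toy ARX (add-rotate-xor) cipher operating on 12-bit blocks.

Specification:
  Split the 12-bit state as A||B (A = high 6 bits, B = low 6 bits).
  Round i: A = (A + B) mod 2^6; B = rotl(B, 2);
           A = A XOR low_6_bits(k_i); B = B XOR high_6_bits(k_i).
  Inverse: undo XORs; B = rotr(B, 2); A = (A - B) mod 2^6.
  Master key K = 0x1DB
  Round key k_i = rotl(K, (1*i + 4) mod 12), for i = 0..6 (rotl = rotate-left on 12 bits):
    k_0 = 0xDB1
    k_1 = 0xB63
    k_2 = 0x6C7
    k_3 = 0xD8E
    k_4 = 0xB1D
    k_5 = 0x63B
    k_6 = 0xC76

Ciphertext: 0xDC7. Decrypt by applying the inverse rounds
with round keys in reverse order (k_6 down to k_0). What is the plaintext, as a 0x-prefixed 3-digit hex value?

s_0 = ciphertext = 0xDC7
s_1 = InvRound(s_0, k_6) = 0x52D
s_2 = InvRound(s_1, k_5) = 0x49D
s_3 = InvRound(s_2, k_4) = 0xCDC
s_4 = InvRound(s_3, k_3) = 0x4EA
s_5 = InvRound(s_4, k_2) = 0xE1C
s_6 = InvRound(s_5, k_1) = 0xFDC
s_7 = InvRound(s_6, k_0) = 0x92A

0x92A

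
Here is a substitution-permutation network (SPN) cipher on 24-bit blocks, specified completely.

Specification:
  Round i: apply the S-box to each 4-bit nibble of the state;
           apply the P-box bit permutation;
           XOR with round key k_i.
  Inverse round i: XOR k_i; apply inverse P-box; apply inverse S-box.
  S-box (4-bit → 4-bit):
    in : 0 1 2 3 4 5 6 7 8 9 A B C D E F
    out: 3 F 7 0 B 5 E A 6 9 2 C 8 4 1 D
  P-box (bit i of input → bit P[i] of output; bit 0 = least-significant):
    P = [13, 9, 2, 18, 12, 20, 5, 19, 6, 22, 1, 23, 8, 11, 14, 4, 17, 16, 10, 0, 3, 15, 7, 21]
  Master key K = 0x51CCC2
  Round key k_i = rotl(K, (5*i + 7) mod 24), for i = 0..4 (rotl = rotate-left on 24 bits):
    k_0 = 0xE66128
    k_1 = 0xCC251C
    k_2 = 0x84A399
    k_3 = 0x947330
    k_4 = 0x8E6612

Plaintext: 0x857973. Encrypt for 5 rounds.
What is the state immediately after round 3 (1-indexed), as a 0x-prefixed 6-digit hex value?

s_0 = plaintext = 0x857973
s_1 = Round(s_0, k_0) = 0x7CEDF8
s_2 = Round(s_1, k_1) = 0xE4B63B
s_3 = Round(s_2, k_2) = 0x43E386
s_4 = Round(s_3, k_3) = 0xA0F01C
s_5 = Round(s_4, k_4) = 0xD1B762

0x43E386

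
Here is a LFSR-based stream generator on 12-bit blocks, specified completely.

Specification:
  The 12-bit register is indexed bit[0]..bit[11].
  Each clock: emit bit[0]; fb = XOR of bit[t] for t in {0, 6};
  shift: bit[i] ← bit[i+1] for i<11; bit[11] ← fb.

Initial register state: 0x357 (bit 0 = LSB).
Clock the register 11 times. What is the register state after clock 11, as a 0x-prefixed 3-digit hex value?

0xBB4

reg_0 = 0x357
clock 1: out=1, reg = 0x1AB
clock 2: out=1, reg = 0x8D5
clock 3: out=1, reg = 0x46A
clock 4: out=0, reg = 0xA35
clock 5: out=1, reg = 0xD1A
clock 6: out=0, reg = 0x68D
clock 7: out=1, reg = 0xB46
clock 8: out=0, reg = 0xDA3
clock 9: out=1, reg = 0xED1
clock 10: out=1, reg = 0x768
clock 11: out=0, reg = 0xBB4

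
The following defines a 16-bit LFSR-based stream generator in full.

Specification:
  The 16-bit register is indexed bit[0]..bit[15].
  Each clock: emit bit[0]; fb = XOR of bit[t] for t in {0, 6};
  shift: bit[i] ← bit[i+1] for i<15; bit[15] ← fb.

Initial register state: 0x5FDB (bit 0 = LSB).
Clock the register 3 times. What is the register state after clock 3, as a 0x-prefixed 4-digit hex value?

reg_0 = 0x5FDB
clock 1: out=1, reg = 0x2FED
clock 2: out=1, reg = 0x17F6
clock 3: out=0, reg = 0x8BFB

0x8BFB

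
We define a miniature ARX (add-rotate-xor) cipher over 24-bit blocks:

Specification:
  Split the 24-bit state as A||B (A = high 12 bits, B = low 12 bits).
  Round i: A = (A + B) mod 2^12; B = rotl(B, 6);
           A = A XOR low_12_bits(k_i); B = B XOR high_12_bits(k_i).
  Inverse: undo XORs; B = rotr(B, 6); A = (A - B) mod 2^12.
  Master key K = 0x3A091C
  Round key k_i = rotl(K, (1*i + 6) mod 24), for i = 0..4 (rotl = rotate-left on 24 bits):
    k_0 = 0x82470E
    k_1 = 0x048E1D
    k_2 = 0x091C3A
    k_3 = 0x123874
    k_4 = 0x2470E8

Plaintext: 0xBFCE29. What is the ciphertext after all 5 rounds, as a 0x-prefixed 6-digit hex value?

s_0 = plaintext = 0xBFCE29
s_1 = Round(s_0, k_0) = 0xD2B25C
s_2 = Round(s_1, k_1) = 0x19A741
s_3 = Round(s_2, k_2) = 0x4E10CC
s_4 = Round(s_3, k_3) = 0xDD9220
s_5 = Round(s_4, k_4) = 0xF11A4F

0xF11A4F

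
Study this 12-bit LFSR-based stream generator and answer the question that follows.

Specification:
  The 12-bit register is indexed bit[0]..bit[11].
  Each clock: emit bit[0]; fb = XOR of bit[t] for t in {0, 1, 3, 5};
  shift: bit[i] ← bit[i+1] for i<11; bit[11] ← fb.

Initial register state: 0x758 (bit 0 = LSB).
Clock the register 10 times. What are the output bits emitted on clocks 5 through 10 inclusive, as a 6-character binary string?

101011

reg_0 = 0x758
clock 1: out=0, reg = 0xBAC
clock 2: out=0, reg = 0x5D6
clock 3: out=0, reg = 0xAEB
clock 4: out=1, reg = 0x575
clock 5: out=1, reg = 0x2BA
clock 6: out=0, reg = 0x95D
clock 7: out=1, reg = 0x4AE
clock 8: out=0, reg = 0xA57
clock 9: out=1, reg = 0x52B
clock 10: out=1, reg = 0x295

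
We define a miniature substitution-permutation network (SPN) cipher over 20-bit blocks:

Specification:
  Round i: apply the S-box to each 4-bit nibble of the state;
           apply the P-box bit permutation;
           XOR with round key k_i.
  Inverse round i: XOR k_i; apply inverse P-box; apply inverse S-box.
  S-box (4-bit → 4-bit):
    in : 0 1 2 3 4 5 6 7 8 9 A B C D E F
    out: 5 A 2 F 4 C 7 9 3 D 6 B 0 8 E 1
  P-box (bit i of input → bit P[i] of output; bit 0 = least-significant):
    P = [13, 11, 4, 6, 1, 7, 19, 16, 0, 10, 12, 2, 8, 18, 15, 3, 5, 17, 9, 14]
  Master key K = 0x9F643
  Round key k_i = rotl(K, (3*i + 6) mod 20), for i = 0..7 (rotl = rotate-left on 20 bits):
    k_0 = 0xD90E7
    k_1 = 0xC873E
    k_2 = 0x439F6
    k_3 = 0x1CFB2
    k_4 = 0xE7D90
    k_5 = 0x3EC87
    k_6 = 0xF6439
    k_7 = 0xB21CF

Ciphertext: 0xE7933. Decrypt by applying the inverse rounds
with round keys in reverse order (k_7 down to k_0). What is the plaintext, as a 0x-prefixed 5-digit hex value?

s_0 = ciphertext = 0xE7933
s_1 = InvRound(s_0, k_7) = 0x7151E
s_2 = InvRound(s_1, k_6) = 0x7F90F
s_3 = InvRound(s_2, k_5) = 0xCBA2C
s_4 = InvRound(s_3, k_4) = 0x39124
s_5 = InvRound(s_4, k_3) = 0xECE8A
s_6 = InvRound(s_5, k_2) = 0x39E49
s_7 = InvRound(s_6, k_1) = 0x8899E
s_8 = InvRound(s_7, k_0) = 0xFB0DE

0xFB0DE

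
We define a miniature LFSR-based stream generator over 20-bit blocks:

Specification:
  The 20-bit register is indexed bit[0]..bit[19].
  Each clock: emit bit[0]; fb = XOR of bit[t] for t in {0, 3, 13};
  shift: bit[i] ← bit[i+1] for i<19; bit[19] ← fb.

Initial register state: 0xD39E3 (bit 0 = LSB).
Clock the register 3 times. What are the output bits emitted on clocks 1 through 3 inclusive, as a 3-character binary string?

reg_0 = 0xD39E3
clock 1: out=1, reg = 0x69CF1
clock 2: out=1, reg = 0xB4E78
clock 3: out=0, reg = 0xDA73C

110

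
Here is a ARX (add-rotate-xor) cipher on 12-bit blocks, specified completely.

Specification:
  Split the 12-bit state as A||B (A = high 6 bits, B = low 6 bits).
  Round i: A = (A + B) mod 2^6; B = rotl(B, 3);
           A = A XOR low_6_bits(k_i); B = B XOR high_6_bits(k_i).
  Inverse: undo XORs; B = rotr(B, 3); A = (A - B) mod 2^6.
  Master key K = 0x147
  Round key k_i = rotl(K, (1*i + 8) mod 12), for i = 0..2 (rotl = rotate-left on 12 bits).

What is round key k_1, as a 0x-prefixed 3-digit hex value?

K = 0x147
k_0 = rotl(K, (1*0+8) mod 12) = rotl(K, 8) = 0x714
k_1 = rotl(K, (1*1+8) mod 12) = rotl(K, 9) = 0xE28

0xE28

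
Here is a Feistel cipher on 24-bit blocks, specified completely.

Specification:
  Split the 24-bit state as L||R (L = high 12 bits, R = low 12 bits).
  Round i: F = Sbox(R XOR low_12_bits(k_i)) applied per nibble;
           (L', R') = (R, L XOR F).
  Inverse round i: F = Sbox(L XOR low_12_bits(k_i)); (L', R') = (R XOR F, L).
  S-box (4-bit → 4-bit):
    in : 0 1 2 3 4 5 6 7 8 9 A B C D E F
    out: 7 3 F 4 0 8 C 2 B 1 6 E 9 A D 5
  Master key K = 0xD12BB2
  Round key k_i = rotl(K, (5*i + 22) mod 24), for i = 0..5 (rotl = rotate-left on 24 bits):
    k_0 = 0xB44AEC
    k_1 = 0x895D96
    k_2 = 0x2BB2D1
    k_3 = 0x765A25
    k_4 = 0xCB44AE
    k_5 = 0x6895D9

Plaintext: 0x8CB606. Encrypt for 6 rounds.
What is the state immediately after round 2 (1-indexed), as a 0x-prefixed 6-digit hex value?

0x11DFB8

s_0 = plaintext = 0x8CB606
s_1 = Round(s_0, k_0) = 0x60611D
s_2 = Round(s_1, k_1) = 0x11DFB8
s_3 = Round(s_2, k_2) = 0xFB8BDC
s_4 = Round(s_3, k_3) = 0xBDCCE9
s_5 = Round(s_4, k_4) = 0xCE90DE
s_6 = Round(s_5, k_5) = 0x0DE49B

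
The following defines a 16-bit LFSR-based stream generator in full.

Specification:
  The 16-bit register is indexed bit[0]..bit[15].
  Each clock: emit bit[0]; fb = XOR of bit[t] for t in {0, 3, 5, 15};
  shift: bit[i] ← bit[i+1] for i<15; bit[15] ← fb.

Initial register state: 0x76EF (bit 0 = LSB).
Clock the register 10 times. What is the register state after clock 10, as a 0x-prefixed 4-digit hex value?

reg_0 = 0x76EF
clock 1: out=1, reg = 0xBB77
clock 2: out=1, reg = 0xDDBB
clock 3: out=1, reg = 0x6EDD
clock 4: out=1, reg = 0x376E
clock 5: out=0, reg = 0x1BB7
clock 6: out=1, reg = 0x0DDB
clock 7: out=1, reg = 0x06ED
clock 8: out=1, reg = 0x8376
clock 9: out=0, reg = 0x41BB
clock 10: out=1, reg = 0xA0DD

0xA0DD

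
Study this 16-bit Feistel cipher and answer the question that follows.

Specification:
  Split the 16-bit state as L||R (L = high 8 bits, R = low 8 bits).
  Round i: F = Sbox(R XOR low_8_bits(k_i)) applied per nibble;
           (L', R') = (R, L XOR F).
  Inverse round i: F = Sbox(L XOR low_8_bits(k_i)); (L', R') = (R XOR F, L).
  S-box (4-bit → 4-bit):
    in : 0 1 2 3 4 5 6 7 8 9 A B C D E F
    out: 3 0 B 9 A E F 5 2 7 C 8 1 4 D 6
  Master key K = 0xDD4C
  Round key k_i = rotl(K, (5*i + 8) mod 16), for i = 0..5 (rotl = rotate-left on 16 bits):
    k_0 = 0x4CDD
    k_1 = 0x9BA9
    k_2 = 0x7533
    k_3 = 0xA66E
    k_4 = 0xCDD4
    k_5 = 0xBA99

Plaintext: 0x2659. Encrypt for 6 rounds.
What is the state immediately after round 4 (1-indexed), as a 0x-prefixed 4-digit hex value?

0xC655

s_0 = plaintext = 0x2659
s_1 = Round(s_0, k_0) = 0x590C
s_2 = Round(s_1, k_1) = 0x0C97
s_3 = Round(s_2, k_2) = 0x97C6
s_4 = Round(s_3, k_3) = 0xC655
s_5 = Round(s_4, k_4) = 0x55E6
s_6 = Round(s_5, k_5) = 0xE603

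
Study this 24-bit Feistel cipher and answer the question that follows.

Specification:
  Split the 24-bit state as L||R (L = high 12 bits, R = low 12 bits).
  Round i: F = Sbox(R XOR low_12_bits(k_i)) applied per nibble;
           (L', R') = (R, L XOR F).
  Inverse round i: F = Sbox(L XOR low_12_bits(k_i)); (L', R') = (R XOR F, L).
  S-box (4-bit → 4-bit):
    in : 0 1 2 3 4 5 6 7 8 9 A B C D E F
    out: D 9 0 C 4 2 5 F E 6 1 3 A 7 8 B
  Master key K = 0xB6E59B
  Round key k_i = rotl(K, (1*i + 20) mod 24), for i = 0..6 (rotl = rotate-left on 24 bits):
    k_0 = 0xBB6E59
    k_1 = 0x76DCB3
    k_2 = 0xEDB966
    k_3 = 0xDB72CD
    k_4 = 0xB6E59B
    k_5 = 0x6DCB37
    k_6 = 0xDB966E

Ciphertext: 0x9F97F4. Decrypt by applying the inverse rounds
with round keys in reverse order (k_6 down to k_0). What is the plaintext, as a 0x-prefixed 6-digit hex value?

s_0 = ciphertext = 0x9F97F4
s_1 = InvRound(s_0, k_6) = 0xC9B9F9
s_2 = InvRound(s_1, k_5) = 0x6E3C9B
s_3 = InvRound(s_2, k_4) = 0x0656E3
s_4 = InvRound(s_3, k_3) = 0x6FD065
s_5 = InvRound(s_4, k_2) = 0xB066FD
s_6 = InvRound(s_5, k_1) = 0x9CFB06
s_7 = InvRound(s_6, k_0) = 0x4639CF

0x4639CF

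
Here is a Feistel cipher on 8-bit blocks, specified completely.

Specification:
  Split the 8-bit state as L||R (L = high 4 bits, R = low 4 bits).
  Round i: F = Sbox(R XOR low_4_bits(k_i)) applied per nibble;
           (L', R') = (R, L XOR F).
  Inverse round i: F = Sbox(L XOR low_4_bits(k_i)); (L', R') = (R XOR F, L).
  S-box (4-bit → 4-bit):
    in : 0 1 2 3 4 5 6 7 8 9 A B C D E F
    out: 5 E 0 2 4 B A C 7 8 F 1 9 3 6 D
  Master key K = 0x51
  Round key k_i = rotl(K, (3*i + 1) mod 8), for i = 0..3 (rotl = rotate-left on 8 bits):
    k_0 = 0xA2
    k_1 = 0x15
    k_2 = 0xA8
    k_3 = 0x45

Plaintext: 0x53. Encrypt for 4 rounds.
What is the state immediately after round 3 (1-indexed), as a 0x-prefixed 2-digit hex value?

0x58

s_0 = plaintext = 0x53
s_1 = Round(s_0, k_0) = 0x3B
s_2 = Round(s_1, k_1) = 0xB5
s_3 = Round(s_2, k_2) = 0x58
s_4 = Round(s_3, k_3) = 0x86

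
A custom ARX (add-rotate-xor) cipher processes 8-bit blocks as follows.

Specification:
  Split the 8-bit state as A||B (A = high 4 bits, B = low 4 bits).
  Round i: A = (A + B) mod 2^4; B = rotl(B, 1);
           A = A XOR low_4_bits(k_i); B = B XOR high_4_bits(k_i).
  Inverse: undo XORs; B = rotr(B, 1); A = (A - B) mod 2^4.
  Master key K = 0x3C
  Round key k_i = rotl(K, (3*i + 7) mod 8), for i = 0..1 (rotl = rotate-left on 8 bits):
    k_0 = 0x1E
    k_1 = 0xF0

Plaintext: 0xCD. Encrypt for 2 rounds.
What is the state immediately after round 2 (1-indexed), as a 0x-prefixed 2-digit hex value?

0x1A

s_0 = plaintext = 0xCD
s_1 = Round(s_0, k_0) = 0x7A
s_2 = Round(s_1, k_1) = 0x1A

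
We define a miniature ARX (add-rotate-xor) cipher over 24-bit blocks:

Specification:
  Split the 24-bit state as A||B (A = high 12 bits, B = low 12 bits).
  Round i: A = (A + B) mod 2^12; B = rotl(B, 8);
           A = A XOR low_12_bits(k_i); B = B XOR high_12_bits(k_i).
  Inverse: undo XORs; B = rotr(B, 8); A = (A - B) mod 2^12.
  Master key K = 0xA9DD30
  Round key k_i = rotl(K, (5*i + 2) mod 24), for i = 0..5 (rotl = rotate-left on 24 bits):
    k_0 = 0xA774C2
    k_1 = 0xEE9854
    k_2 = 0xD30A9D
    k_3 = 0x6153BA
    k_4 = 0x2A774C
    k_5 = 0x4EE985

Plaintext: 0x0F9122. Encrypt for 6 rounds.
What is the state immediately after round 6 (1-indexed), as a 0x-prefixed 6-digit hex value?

s_0 = plaintext = 0x0F9122
s_1 = Round(s_0, k_0) = 0x6D9865
s_2 = Round(s_1, k_1) = 0x76AB6F
s_3 = Round(s_2, k_2) = 0x844286
s_4 = Round(s_3, k_3) = 0x97003D
s_5 = Round(s_4, k_4) = 0xEE1FA4
s_6 = Round(s_5, k_5) = 0x700014

0x700014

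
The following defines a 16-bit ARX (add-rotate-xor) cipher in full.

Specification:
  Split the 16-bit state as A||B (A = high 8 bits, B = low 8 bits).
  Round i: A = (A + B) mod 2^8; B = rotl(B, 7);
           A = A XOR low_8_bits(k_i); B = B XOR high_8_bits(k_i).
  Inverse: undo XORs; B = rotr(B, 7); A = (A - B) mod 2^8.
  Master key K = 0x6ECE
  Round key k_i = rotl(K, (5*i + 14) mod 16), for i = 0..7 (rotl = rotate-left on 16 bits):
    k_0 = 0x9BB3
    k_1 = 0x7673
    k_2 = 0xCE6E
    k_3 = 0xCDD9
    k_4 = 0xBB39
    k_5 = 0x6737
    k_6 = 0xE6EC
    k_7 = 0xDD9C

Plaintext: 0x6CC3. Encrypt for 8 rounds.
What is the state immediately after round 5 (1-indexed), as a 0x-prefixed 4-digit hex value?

0x3187

s_0 = plaintext = 0x6CC3
s_1 = Round(s_0, k_0) = 0x9C7A
s_2 = Round(s_1, k_1) = 0x654B
s_3 = Round(s_2, k_2) = 0xDE6B
s_4 = Round(s_3, k_3) = 0x9078
s_5 = Round(s_4, k_4) = 0x3187
s_6 = Round(s_5, k_5) = 0x8FA4
s_7 = Round(s_6, k_6) = 0xDFB4
s_8 = Round(s_7, k_7) = 0x0F87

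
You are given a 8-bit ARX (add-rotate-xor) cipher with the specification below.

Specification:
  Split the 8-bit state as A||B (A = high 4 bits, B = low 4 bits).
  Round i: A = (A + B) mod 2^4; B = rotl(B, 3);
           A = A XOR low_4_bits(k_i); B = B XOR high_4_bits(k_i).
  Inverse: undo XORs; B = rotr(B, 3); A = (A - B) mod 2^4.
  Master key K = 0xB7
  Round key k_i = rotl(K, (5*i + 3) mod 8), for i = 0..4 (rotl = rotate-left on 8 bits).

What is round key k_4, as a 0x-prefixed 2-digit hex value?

0xDB

K = 0xB7
k_0 = rotl(K, (5*0+3) mod 8) = rotl(K, 3) = 0xBD
k_1 = rotl(K, (5*1+3) mod 8) = rotl(K, 0) = 0xB7
k_2 = rotl(K, (5*2+3) mod 8) = rotl(K, 5) = 0xF6
k_3 = rotl(K, (5*3+3) mod 8) = rotl(K, 2) = 0xDE
k_4 = rotl(K, (5*4+3) mod 8) = rotl(K, 7) = 0xDB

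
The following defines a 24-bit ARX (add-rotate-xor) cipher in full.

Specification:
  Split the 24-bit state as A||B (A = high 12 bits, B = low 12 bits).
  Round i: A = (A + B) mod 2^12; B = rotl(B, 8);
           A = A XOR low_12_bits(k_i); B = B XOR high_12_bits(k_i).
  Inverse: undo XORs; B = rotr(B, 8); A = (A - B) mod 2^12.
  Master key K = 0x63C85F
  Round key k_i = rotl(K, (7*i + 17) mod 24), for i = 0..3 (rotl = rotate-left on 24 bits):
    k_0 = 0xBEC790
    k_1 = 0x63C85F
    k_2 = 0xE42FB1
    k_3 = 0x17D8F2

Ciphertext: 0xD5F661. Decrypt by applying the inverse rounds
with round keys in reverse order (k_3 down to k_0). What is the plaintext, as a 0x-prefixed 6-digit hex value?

s_0 = ciphertext = 0xD5F661
s_1 = InvRound(s_0, k_3) = 0x3E61C7
s_2 = InvRound(s_1, k_2) = 0x3F885F
s_3 = InvRound(s_2, k_1) = 0x56963E
s_4 = InvRound(s_3, k_0) = 0x5CCD2D

0x5CCD2D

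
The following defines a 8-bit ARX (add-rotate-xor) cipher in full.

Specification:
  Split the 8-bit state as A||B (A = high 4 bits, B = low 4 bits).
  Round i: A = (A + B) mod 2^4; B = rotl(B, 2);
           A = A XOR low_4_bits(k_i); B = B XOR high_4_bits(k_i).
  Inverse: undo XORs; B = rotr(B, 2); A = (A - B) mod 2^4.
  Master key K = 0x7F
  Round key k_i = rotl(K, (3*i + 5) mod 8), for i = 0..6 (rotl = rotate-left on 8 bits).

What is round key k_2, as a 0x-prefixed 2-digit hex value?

0xFB

K = 0x7F
k_0 = rotl(K, (3*0+5) mod 8) = rotl(K, 5) = 0xEF
k_1 = rotl(K, (3*1+5) mod 8) = rotl(K, 0) = 0x7F
k_2 = rotl(K, (3*2+5) mod 8) = rotl(K, 3) = 0xFB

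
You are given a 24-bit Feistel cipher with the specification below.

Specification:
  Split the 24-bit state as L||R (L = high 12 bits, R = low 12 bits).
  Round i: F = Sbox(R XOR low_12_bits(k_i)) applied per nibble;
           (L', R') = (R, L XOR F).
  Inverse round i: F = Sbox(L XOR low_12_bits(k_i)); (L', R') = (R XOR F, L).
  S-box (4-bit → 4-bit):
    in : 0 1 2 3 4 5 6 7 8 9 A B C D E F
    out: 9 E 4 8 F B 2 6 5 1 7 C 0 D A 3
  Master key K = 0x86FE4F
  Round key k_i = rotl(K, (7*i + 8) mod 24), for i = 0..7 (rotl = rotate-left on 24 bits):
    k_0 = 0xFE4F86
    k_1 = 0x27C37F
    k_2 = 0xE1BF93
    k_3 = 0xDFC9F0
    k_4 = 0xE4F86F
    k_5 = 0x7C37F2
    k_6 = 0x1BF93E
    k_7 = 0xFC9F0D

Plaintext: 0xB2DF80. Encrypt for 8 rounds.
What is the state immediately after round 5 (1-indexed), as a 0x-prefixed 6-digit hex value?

0xFFCE40

s_0 = plaintext = 0xB2DF80
s_1 = Round(s_0, k_0) = 0xF802BF
s_2 = Round(s_1, k_1) = 0x2BF189
s_3 = Round(s_2, k_2) = 0x189858
s_4 = Round(s_3, k_3) = 0x858FFC
s_5 = Round(s_4, k_4) = 0xFFCE40
s_6 = Round(s_5, k_5) = 0xE40E38
s_7 = Round(s_6, k_6) = 0xE388D2
s_8 = Round(s_7, k_7) = 0x8D28EB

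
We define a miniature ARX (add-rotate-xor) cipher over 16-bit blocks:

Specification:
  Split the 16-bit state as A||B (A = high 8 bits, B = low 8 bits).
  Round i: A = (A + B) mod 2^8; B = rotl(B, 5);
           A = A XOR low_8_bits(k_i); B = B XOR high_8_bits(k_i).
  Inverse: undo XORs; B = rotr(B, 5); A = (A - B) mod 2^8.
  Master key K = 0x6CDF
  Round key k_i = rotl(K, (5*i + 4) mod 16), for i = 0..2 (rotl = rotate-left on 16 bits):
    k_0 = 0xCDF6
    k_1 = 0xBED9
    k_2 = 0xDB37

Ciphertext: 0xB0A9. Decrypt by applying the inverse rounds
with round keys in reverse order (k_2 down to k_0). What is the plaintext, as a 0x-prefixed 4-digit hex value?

s_0 = ciphertext = 0xB0A9
s_1 = InvRound(s_0, k_2) = 0xF493
s_2 = InvRound(s_1, k_1) = 0xC469
s_3 = InvRound(s_2, k_0) = 0x0D25

0x0D25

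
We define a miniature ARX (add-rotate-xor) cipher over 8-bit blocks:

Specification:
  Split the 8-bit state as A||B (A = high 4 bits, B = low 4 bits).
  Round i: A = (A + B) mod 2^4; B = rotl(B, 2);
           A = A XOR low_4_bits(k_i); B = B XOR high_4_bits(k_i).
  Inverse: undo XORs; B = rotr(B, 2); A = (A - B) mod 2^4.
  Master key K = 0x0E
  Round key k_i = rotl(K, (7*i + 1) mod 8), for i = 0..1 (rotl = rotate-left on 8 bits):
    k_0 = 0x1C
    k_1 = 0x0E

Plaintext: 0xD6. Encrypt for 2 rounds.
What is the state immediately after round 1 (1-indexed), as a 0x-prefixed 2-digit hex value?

s_0 = plaintext = 0xD6
s_1 = Round(s_0, k_0) = 0xF8
s_2 = Round(s_1, k_1) = 0x92

0xF8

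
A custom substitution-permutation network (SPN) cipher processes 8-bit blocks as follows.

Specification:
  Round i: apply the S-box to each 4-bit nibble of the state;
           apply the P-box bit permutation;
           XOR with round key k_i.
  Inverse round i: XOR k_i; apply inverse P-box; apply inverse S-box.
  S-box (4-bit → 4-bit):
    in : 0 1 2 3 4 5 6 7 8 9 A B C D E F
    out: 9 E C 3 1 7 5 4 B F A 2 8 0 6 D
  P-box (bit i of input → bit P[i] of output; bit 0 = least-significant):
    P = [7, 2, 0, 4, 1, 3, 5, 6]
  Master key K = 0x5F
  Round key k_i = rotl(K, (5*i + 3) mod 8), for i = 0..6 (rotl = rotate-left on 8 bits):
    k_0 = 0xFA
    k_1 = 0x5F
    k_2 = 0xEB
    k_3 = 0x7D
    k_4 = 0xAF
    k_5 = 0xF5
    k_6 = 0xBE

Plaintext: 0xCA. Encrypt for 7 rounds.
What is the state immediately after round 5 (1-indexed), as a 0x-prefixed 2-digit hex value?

0x6C

s_0 = plaintext = 0xCA
s_1 = Round(s_0, k_0) = 0xAE
s_2 = Round(s_1, k_1) = 0x12
s_3 = Round(s_2, k_2) = 0x92
s_4 = Round(s_3, k_3) = 0x06
s_5 = Round(s_4, k_4) = 0x6C
s_6 = Round(s_5, k_5) = 0xC7
s_7 = Round(s_6, k_6) = 0xFF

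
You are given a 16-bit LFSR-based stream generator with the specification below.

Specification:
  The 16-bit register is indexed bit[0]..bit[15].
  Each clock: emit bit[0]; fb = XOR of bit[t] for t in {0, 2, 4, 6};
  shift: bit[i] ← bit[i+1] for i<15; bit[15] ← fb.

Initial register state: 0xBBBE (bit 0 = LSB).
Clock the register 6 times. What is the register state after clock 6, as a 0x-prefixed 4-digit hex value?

0x12EE

reg_0 = 0xBBBE
clock 1: out=0, reg = 0x5DDF
clock 2: out=1, reg = 0x2EEF
clock 3: out=1, reg = 0x9777
clock 4: out=1, reg = 0x4BBB
clock 5: out=1, reg = 0x25DD
clock 6: out=1, reg = 0x12EE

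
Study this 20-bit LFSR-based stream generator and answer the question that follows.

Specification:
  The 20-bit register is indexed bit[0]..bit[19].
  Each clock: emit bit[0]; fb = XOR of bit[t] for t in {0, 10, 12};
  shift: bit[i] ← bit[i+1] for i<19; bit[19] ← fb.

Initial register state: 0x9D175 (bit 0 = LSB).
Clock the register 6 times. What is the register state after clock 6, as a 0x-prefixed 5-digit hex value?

reg_0 = 0x9D175
clock 1: out=1, reg = 0x4E8BA
clock 2: out=0, reg = 0x2745D
clock 3: out=1, reg = 0x93A2E
clock 4: out=0, reg = 0xC9D17
clock 5: out=1, reg = 0xE4E8B
clock 6: out=1, reg = 0x72745

0x72745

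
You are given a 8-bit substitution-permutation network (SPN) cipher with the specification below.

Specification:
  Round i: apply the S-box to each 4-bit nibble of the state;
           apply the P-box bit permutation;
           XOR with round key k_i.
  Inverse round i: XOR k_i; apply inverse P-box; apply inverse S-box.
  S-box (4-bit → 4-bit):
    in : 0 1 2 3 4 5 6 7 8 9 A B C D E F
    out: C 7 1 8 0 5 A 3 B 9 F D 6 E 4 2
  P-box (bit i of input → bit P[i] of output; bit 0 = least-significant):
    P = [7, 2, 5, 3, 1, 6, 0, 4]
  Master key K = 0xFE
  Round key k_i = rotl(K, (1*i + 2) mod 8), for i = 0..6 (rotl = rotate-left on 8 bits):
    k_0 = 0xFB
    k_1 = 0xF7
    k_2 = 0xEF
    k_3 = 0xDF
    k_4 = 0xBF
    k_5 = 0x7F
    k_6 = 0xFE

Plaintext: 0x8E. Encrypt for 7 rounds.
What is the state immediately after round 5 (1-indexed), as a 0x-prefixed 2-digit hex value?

0x03

s_0 = plaintext = 0x8E
s_1 = Round(s_0, k_0) = 0x89
s_2 = Round(s_1, k_1) = 0x2D
s_3 = Round(s_2, k_2) = 0xC1
s_4 = Round(s_3, k_3) = 0x3A
s_5 = Round(s_4, k_4) = 0x03
s_6 = Round(s_5, k_5) = 0x66
s_7 = Round(s_6, k_6) = 0xA2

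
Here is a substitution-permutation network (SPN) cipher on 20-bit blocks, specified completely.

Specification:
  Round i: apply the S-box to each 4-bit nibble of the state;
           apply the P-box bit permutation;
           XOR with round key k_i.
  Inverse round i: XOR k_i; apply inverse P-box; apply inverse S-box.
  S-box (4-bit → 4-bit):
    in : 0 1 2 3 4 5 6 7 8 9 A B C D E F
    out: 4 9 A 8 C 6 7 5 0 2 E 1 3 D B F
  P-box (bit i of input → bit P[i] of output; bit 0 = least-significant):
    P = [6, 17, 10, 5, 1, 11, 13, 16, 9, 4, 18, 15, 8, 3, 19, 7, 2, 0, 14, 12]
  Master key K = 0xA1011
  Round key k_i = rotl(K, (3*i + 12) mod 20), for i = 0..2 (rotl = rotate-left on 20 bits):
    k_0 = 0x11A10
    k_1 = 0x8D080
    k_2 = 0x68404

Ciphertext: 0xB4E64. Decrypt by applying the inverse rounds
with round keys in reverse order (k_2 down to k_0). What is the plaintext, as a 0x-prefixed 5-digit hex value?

s_0 = ciphertext = 0xB4E64
s_1 = InvRound(s_0, k_2) = 0x00D21
s_2 = InvRound(s_1, k_1) = 0xAD394
s_3 = InvRound(s_2, k_0) = 0x7D329

0x7D329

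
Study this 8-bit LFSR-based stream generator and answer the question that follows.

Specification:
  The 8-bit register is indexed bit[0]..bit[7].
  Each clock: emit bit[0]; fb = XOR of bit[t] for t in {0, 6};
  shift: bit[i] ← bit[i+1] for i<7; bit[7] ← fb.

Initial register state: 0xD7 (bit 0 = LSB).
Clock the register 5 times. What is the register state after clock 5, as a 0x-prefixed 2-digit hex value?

0x26

reg_0 = 0xD7
clock 1: out=1, reg = 0x6B
clock 2: out=1, reg = 0x35
clock 3: out=1, reg = 0x9A
clock 4: out=0, reg = 0x4D
clock 5: out=1, reg = 0x26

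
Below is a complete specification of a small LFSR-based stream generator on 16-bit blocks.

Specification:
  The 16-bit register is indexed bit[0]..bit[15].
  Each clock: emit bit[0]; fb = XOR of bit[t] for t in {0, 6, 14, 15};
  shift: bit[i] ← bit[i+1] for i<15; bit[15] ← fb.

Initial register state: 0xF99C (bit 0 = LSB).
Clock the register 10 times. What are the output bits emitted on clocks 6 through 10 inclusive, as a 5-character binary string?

00110

reg_0 = 0xF99C
clock 1: out=0, reg = 0x7CCE
clock 2: out=0, reg = 0x3E67
clock 3: out=1, reg = 0x1F33
clock 4: out=1, reg = 0x8F99
clock 5: out=1, reg = 0x47CC
clock 6: out=0, reg = 0x23E6
clock 7: out=0, reg = 0x91F3
clock 8: out=1, reg = 0xC8F9
clock 9: out=1, reg = 0x647C
clock 10: out=0, reg = 0x323E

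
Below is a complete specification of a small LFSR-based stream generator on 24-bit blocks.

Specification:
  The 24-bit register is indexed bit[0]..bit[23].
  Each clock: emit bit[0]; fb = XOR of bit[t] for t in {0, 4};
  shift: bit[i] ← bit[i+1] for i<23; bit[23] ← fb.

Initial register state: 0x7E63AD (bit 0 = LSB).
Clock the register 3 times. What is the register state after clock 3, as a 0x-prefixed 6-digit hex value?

reg_0 = 0x7E63AD
clock 1: out=1, reg = 0xBF31D6
clock 2: out=0, reg = 0xDF98EB
clock 3: out=1, reg = 0xEFCC75

0xEFCC75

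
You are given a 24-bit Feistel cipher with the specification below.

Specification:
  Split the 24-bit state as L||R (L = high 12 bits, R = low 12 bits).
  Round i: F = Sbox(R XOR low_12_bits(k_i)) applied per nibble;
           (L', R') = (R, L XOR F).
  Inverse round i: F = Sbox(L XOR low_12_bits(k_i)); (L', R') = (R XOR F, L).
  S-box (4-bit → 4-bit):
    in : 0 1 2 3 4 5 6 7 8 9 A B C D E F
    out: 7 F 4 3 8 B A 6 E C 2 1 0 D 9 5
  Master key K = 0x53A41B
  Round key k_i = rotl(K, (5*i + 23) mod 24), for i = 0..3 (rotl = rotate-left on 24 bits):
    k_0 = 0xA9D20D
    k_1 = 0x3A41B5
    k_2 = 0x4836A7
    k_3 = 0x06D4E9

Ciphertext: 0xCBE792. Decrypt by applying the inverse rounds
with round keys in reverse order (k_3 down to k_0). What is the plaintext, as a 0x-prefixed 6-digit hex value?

0x24B7BA

s_0 = ciphertext = 0xCBE792
s_1 = InvRound(s_0, k_3) = 0x924CBE
s_2 = InvRound(s_1, k_2) = 0x95D924
s_3 = InvRound(s_2, k_1) = 0x7BA95D
s_4 = InvRound(s_3, k_0) = 0x24B7BA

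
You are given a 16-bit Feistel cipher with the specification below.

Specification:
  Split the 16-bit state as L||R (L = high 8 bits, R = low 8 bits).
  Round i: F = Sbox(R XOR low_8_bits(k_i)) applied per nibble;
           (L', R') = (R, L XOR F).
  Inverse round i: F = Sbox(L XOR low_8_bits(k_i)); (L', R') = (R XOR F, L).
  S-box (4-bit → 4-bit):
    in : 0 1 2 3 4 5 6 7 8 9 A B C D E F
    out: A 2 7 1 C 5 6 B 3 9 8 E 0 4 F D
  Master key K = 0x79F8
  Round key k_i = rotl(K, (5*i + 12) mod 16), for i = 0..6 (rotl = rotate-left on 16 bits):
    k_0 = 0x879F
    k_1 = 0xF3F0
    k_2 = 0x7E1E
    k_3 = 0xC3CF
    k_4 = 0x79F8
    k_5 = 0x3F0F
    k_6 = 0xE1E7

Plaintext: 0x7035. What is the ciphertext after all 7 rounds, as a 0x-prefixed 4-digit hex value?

s_0 = plaintext = 0x7035
s_1 = Round(s_0, k_0) = 0x35F8
s_2 = Round(s_1, k_1) = 0xF896
s_3 = Round(s_2, k_2) = 0x96CB
s_4 = Round(s_3, k_3) = 0xCB3A
s_5 = Round(s_4, k_4) = 0x3ACC
s_6 = Round(s_5, k_5) = 0xCC3B
s_7 = Round(s_6, k_6) = 0x3B8C

0x3B8C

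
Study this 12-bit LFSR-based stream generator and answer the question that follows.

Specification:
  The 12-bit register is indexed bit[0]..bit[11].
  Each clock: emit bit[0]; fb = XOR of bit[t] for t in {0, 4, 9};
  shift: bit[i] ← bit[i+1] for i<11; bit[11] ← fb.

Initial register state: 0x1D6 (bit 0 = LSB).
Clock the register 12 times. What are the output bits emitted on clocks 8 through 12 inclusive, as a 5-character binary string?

reg_0 = 0x1D6
clock 1: out=0, reg = 0x8EB
clock 2: out=1, reg = 0xC75
clock 3: out=1, reg = 0x63A
clock 4: out=0, reg = 0x31D
clock 5: out=1, reg = 0x98E
clock 6: out=0, reg = 0x4C7
clock 7: out=1, reg = 0xA63
clock 8: out=1, reg = 0x531
clock 9: out=1, reg = 0x298
clock 10: out=0, reg = 0x14C
clock 11: out=0, reg = 0x0A6
clock 12: out=0, reg = 0x053

11000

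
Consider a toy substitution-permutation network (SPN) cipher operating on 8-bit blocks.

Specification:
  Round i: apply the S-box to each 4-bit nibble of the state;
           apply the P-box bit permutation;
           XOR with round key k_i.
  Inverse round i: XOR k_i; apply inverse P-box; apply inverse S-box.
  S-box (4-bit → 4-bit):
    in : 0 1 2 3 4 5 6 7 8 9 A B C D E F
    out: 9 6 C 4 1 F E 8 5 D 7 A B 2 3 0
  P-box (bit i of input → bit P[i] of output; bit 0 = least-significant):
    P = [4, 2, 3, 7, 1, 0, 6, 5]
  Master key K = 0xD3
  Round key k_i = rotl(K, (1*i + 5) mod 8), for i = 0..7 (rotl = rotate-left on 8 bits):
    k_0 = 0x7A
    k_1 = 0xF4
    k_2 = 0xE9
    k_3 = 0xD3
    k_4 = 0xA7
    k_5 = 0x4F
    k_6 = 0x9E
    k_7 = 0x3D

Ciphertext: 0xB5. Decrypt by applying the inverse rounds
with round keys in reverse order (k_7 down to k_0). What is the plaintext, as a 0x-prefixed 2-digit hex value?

s_0 = ciphertext = 0xB5
s_1 = InvRound(s_0, k_7) = 0xF2
s_2 = InvRound(s_1, k_6) = 0x21
s_3 = InvRound(s_2, k_5) = 0x91
s_4 = InvRound(s_3, k_4) = 0x0E
s_5 = InvRound(s_4, k_3) = 0x15
s_6 = InvRound(s_5, k_2) = 0x25
s_7 = InvRound(s_6, k_1) = 0x10
s_8 = InvRound(s_7, k_0) = 0x93

0x93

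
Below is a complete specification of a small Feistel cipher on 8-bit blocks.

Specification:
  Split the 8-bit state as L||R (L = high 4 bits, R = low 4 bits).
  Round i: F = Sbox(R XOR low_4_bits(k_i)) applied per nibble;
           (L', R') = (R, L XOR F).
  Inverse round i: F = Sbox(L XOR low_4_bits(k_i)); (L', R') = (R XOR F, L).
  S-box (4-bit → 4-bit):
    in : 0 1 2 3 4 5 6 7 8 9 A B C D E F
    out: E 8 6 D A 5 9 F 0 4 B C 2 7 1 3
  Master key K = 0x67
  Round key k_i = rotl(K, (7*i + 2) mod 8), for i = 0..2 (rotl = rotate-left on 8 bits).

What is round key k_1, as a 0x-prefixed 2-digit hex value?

K = 0x67
k_0 = rotl(K, (7*0+2) mod 8) = rotl(K, 2) = 0x9D
k_1 = rotl(K, (7*1+2) mod 8) = rotl(K, 1) = 0xCE

0xCE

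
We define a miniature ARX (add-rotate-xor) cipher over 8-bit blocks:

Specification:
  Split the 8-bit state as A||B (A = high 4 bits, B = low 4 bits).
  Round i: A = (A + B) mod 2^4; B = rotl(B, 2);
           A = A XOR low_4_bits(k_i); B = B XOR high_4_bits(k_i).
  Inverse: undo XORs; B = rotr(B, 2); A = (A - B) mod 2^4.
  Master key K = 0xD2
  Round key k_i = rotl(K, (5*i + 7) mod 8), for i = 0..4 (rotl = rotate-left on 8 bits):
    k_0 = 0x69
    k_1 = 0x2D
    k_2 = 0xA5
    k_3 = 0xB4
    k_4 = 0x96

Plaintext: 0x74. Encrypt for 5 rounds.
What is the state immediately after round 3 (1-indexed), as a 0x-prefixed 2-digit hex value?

0x65

s_0 = plaintext = 0x74
s_1 = Round(s_0, k_0) = 0x27
s_2 = Round(s_1, k_1) = 0x4F
s_3 = Round(s_2, k_2) = 0x65
s_4 = Round(s_3, k_3) = 0xFE
s_5 = Round(s_4, k_4) = 0xB2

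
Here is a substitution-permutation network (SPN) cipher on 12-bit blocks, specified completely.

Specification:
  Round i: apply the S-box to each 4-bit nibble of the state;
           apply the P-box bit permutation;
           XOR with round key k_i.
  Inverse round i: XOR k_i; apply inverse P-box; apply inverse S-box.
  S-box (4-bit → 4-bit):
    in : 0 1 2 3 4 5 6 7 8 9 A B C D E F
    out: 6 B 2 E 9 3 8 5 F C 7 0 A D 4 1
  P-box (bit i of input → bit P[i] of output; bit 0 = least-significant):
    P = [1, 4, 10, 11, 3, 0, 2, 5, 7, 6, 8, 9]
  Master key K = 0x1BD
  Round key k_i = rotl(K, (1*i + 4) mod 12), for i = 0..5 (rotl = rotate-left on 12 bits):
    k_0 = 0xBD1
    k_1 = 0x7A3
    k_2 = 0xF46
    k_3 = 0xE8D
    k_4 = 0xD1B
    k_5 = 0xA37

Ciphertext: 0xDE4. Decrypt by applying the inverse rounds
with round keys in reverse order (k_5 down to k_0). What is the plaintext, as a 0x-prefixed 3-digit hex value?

s_0 = ciphertext = 0xDE4
s_1 = InvRound(s_0, k_5) = 0x82A
s_2 = InvRound(s_1, k_4) = 0xEC0
s_3 = InvRound(s_2, k_3) = 0x2AB
s_4 = InvRound(s_3, k_2) = 0xA89
s_5 = InvRound(s_4, k_1) = 0xE4D
s_6 = InvRound(s_5, k_0) = 0x770

0x770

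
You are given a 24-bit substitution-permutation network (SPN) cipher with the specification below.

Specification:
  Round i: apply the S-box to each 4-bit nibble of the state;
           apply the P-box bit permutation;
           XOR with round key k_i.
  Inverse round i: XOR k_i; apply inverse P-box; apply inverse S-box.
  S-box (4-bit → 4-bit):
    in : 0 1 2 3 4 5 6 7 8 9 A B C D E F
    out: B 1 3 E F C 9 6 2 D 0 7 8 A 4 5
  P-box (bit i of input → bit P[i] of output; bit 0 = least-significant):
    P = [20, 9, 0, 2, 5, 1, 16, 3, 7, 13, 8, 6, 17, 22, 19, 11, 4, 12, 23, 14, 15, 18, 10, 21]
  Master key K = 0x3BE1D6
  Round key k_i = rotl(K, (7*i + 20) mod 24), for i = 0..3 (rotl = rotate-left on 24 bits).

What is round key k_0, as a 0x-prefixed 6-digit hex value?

0x63BE1D

K = 0x3BE1D6
k_0 = rotl(K, (7*0+20) mod 24) = rotl(K, 20) = 0x63BE1D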